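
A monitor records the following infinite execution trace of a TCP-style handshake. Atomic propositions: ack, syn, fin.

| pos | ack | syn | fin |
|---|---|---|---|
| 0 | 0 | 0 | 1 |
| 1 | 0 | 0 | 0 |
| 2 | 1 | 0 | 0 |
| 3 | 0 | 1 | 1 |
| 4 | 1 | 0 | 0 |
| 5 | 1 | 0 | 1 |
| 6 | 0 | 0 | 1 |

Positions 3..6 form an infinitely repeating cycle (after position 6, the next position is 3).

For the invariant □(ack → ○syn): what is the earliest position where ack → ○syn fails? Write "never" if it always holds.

Check ack → ○syn at each position in order: 0 ✓, 1 ✓, 2 ✓, 3 ✓.
At position 4 the labels are {ack} and the next position 5 has {ack, fin}, so ack → ○syn is false there. This is the first violation.

4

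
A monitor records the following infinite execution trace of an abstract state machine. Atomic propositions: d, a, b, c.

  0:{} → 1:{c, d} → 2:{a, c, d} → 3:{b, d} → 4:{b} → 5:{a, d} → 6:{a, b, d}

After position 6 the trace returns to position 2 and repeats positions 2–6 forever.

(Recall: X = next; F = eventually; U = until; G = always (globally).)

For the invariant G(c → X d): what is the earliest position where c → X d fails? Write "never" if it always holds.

never

c → X d holds at every position 0..6, and those are all the positions the trace ever visits, so the invariant G(c → X d) is never violated.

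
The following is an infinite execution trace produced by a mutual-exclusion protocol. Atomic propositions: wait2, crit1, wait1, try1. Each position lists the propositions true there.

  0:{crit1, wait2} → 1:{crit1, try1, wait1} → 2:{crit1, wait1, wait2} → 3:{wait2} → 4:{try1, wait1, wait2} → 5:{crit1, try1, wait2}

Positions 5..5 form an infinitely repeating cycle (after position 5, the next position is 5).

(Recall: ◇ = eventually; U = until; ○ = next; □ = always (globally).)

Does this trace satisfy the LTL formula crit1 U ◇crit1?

Walking from position 0: ◇crit1 first holds at position 0, and crit1 holds at every earlier position along the way, so crit1 U ◇crit1 holds.

Holds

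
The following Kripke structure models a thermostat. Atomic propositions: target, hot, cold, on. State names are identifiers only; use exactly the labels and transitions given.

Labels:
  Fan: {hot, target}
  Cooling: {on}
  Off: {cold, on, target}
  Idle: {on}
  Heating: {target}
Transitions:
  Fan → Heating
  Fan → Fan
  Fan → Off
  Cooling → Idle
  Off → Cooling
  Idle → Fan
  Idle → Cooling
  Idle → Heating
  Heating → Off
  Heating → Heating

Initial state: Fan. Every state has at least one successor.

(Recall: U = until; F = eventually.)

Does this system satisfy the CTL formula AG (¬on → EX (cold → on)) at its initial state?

States satisfying ¬on → EX (cold → on): {Fan, Cooling, Off, Idle, Heating}.
States satisfying AG (¬on → EX (cold → on)): {Fan, Cooling, Off, Idle, Heating}.
Every state reachable from Fan satisfies ¬on → EX (cold → on).
Fan ∈ Sat(AG (¬on → EX (cold → on))).

Satisfied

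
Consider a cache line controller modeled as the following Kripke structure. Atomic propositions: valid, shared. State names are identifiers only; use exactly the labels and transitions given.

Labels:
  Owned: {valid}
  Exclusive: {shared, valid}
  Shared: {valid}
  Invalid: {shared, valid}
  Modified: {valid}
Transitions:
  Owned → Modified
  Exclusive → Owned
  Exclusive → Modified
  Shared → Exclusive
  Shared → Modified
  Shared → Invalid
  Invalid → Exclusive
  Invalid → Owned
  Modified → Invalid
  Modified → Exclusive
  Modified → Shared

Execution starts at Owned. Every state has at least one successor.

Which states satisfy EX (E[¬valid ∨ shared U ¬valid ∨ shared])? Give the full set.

States satisfying E[¬valid ∨ shared U ¬valid ∨ shared]: {Exclusive, Invalid}.
States satisfying EX (E[¬valid ∨ shared U ¬valid ∨ shared]): {Shared, Invalid, Modified}.

{Shared, Invalid, Modified}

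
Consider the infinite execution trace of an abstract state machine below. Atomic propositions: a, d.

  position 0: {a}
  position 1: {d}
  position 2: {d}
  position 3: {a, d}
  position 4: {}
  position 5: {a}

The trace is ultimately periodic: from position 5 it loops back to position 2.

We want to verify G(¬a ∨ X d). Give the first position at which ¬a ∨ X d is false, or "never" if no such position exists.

3

Check ¬a ∨ X d at each position in order: 0 ✓, 1 ✓, 2 ✓.
At position 3 the labels are {a, d} and the next position 4 has {}, so ¬a ∨ X d is false there. This is the first violation.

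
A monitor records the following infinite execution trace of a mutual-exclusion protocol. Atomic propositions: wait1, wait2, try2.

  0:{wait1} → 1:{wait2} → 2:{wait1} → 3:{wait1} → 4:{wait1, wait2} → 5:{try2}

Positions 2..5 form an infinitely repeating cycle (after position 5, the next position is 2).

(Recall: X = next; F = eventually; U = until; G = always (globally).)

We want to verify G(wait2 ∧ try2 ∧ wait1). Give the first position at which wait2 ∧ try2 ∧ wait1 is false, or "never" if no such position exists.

0

At position 0 the labels are {wait1}, so wait2 ∧ try2 ∧ wait1 is false there. This is the first violation.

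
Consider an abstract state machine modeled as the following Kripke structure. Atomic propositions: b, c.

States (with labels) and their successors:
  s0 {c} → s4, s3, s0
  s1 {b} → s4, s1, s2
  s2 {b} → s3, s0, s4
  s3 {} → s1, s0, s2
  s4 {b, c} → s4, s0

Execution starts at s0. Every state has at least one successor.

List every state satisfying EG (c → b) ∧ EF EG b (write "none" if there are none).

{s1, s2, s3, s4}

States satisfying c → b: {s1, s2, s3, s4}.
States satisfying EG (c → b): {s1, s2, s3, s4}.
States satisfying EG b: {s1, s2, s4}.
States satisfying EF EG b: {s0, s1, s2, s3, s4}.
States satisfying EG (c → b) ∧ EF EG b: {s1, s2, s3, s4}.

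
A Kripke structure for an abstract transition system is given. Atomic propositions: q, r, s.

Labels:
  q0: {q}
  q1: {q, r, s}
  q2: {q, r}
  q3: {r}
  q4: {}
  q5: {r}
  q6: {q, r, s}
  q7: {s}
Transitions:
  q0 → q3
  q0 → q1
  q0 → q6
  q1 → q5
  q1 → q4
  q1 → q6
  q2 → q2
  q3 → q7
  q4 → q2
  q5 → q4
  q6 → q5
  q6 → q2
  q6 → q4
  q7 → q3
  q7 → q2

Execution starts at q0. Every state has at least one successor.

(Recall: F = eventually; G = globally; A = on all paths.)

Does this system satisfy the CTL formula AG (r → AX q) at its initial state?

Does not hold

States satisfying r → AX q: {q0, q2, q4, q7}.
States satisfying AG (r → AX q): {q2, q4}.
q1 is reachable from q0 and violates r → AX q, so AG fails at q0.
q0 ∉ Sat(AG (r → AX q)).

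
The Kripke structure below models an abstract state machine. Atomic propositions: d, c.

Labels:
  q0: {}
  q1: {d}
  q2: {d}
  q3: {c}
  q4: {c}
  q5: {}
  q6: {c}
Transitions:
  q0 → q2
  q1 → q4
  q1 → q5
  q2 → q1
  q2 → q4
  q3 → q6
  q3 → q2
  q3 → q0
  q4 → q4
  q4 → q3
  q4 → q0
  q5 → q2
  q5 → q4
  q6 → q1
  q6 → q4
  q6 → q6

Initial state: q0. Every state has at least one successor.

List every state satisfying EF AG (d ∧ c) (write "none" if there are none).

none

States satisfying AG (d ∧ c): ∅.
States satisfying EF AG (d ∧ c): ∅.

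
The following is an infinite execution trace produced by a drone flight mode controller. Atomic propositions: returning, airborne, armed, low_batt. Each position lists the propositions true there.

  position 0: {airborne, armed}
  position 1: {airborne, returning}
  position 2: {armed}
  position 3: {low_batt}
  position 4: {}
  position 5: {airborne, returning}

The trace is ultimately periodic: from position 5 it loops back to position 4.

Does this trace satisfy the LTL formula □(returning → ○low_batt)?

returning → ○low_batt must hold at every position from 0 onward. It fails at position 1, so □(returning → ○low_batt) is false.
Positions where returning holds: 1, 5.
Check ○low_batt at each: 1→fails, 5→fails.

Violated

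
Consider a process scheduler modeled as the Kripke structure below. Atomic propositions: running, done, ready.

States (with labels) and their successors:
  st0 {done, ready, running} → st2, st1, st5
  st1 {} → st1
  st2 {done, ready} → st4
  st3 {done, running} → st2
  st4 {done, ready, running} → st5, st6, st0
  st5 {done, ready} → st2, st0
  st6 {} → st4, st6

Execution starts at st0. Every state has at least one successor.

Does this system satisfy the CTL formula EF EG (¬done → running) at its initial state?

States satisfying EG (¬done → running): {st0, st2, st3, st4, st5}.
States satisfying EF EG (¬done → running): {st0, st2, st3, st4, st5, st6}.
Some path from st0 reaches a state where EG (¬done → running) holds.
st0 ∈ Sat(EF EG (¬done → running)).

Holds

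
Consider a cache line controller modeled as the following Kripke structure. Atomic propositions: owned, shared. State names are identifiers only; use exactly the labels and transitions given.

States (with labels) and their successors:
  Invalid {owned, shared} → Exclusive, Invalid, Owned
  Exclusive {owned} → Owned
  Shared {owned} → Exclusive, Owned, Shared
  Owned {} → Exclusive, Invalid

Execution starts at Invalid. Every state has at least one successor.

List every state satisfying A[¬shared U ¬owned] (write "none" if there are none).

States satisfying ¬shared: {Exclusive, Shared, Owned}.
States satisfying ¬owned: {Owned}.
States satisfying A[¬shared U ¬owned]: {Exclusive, Owned}.

{Exclusive, Owned}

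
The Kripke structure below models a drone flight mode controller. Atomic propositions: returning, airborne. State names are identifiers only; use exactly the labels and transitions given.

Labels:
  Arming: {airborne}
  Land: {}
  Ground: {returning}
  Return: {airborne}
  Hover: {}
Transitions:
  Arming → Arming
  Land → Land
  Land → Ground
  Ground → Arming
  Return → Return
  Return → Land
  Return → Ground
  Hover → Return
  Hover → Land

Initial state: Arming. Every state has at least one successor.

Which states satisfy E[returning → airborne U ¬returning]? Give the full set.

States satisfying returning → airborne: {Arming, Land, Return, Hover}.
States satisfying ¬returning: {Arming, Land, Return, Hover}.
States satisfying E[returning → airborne U ¬returning]: {Arming, Land, Return, Hover}.

{Arming, Land, Return, Hover}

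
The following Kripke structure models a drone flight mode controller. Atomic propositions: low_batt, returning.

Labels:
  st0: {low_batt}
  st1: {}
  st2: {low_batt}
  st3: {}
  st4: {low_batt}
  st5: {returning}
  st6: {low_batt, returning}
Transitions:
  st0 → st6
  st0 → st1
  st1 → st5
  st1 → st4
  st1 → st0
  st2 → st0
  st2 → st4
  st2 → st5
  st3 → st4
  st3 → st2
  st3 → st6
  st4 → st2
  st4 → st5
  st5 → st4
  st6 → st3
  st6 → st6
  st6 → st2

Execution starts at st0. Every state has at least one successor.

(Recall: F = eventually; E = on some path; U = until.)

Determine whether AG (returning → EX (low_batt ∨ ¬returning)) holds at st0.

Yes

States satisfying returning → EX (low_batt ∨ ¬returning): {st0, st1, st2, st3, st4, st5, st6}.
States satisfying AG (returning → EX (low_batt ∨ ¬returning)): {st0, st1, st2, st3, st4, st5, st6}.
Every state reachable from st0 satisfies returning → EX (low_batt ∨ ¬returning).
st0 ∈ Sat(AG (returning → EX (low_batt ∨ ¬returning))).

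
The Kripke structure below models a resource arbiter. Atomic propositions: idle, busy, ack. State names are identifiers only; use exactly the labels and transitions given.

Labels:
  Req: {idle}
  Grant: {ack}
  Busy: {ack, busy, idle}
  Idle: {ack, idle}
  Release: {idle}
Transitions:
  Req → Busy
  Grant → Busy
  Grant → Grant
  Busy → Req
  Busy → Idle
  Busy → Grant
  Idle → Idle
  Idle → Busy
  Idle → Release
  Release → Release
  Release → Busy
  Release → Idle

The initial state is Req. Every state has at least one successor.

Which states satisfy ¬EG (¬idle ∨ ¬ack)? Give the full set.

States satisfying ¬idle ∨ ¬ack: {Req, Grant, Release}.
States satisfying EG (¬idle ∨ ¬ack): {Grant, Release}.
States satisfying ¬EG (¬idle ∨ ¬ack): {Req, Busy, Idle}.

{Req, Busy, Idle}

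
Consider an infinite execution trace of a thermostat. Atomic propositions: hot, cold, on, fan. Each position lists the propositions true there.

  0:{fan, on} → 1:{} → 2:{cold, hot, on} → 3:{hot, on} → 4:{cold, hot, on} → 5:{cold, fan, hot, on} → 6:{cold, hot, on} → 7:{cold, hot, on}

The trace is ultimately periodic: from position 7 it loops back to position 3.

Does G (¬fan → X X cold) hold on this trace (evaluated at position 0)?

¬fan → X X cold must hold at every position from 0 onward. It fails at position 1, so G (¬fan → X X cold) is false.
Positions where ¬fan holds: 1, 2, 3, 4, 6, 7.
Check X X cold at each: 1→fails, 2→ok, 3→ok, 4→ok, 6→fails, 7→ok.

Violated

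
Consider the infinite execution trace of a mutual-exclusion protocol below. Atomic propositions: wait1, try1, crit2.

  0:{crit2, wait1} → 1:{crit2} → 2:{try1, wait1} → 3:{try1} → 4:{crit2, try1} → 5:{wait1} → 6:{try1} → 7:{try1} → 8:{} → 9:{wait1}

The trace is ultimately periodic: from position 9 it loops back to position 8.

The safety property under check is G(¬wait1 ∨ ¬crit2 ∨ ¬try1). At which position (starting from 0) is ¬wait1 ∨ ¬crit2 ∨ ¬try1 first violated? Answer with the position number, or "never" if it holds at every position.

¬wait1 ∨ ¬crit2 ∨ ¬try1 holds at every position 0..9, and those are all the positions the trace ever visits, so the invariant G(¬wait1 ∨ ¬crit2 ∨ ¬try1) is never violated.

never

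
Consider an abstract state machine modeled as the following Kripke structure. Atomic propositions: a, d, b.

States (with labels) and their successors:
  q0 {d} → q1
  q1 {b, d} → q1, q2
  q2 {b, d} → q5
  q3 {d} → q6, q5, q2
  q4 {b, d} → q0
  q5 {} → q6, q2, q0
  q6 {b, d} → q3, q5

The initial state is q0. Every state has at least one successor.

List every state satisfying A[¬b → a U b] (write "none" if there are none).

{q1, q2, q4, q6}

States satisfying ¬b → a: {q1, q2, q4, q6}.
States satisfying b: {q1, q2, q4, q6}.
States satisfying A[¬b → a U b]: {q1, q2, q4, q6}.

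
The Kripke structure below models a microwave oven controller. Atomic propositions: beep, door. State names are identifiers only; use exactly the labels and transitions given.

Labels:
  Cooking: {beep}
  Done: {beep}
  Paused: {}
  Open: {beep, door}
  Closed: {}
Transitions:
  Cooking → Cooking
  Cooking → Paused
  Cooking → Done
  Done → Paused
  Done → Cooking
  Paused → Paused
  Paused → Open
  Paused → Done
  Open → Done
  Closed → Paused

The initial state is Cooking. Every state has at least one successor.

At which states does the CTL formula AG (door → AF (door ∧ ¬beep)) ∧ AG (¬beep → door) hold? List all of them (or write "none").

none

States satisfying door → AF (door ∧ ¬beep): {Cooking, Done, Paused, Closed}.
States satisfying AG (door → AF (door ∧ ¬beep)): ∅.
States satisfying ¬beep → door: {Cooking, Done, Open}.
States satisfying AG (¬beep → door): ∅.
States satisfying AG (door → AF (door ∧ ¬beep)) ∧ AG (¬beep → door): ∅.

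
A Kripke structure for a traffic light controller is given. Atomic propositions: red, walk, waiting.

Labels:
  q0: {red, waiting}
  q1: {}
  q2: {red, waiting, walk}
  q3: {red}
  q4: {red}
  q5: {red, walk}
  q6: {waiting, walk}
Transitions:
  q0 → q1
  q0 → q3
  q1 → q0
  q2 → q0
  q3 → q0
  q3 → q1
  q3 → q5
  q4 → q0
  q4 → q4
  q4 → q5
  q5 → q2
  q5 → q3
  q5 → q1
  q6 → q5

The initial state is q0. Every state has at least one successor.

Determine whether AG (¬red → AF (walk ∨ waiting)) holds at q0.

States satisfying ¬red → AF (walk ∨ waiting): {q0, q1, q2, q3, q4, q5, q6}.
States satisfying AG (¬red → AF (walk ∨ waiting)): {q0, q1, q2, q3, q4, q5, q6}.
Every state reachable from q0 satisfies ¬red → AF (walk ∨ waiting).
q0 ∈ Sat(AG (¬red → AF (walk ∨ waiting))).

Holds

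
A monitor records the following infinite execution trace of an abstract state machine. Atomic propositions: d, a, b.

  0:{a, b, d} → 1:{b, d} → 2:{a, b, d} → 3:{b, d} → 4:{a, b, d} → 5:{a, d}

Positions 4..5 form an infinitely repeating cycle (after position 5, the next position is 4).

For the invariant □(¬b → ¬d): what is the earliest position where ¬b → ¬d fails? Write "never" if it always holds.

Check ¬b → ¬d at each position in order: 0 ✓, 1 ✓, 2 ✓, 3 ✓, 4 ✓.
At position 5 the labels are {a, d}, so ¬b → ¬d is false there. This is the first violation.

5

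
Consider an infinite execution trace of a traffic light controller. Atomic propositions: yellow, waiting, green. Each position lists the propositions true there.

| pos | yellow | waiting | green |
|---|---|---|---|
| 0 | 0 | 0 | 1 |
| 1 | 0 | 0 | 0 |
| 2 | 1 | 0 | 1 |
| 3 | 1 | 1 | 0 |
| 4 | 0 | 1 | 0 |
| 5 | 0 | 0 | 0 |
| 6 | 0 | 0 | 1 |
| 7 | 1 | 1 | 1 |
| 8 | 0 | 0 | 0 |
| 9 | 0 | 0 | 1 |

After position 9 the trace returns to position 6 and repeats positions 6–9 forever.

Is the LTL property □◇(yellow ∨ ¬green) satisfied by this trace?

◇(yellow ∨ ¬green) holds at every position 0..9, and those are all positions ever visited, so □◇(yellow ∨ ¬green) holds.

Yes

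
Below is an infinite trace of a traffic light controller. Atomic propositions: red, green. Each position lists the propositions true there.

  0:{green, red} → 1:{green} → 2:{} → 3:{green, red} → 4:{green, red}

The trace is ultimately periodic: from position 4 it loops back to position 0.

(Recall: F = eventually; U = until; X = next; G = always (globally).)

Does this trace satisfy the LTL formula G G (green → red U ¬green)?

G (green → red U ¬green) must hold at every position from 0 onward. It fails at position 0, so G G (green → red U ¬green) is false.

Violated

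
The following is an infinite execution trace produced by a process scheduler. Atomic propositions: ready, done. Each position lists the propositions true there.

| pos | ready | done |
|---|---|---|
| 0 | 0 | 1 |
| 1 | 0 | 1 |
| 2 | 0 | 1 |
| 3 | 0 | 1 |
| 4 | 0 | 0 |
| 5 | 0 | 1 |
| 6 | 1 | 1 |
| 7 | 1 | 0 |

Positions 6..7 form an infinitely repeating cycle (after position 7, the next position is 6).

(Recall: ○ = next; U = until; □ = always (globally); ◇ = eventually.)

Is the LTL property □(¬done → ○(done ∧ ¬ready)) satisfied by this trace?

¬done → ○(done ∧ ¬ready) must hold at every position from 0 onward. It fails at position 7, so □(¬done → ○(done ∧ ¬ready)) is false.
Positions where ¬done holds: 4, 7.
Check ○(done ∧ ¬ready) at each: 4→ok, 7→fails.

Violated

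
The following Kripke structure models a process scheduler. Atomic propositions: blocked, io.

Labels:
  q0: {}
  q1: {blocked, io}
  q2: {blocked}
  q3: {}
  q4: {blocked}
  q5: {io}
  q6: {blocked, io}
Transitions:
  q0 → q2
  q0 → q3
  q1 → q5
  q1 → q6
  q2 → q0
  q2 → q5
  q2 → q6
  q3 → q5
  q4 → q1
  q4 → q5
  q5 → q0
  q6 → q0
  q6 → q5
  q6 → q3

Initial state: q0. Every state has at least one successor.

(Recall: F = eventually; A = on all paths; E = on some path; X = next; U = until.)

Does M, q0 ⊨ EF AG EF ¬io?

Satisfied

States satisfying AG EF ¬io: {q0, q1, q2, q3, q4, q5, q6}.
States satisfying EF AG EF ¬io: {q0, q1, q2, q3, q4, q5, q6}.
Some path from q0 reaches a state where AG EF ¬io holds.
q0 ∈ Sat(EF AG EF ¬io).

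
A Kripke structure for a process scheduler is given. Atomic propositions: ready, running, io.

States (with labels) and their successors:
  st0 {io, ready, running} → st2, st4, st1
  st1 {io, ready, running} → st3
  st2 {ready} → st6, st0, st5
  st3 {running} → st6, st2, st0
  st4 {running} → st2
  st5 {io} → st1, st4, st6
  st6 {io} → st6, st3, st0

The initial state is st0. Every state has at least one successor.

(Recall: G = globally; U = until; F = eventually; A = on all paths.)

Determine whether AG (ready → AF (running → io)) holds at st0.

Satisfied

States satisfying ready → AF (running → io): {st0, st1, st2, st3, st4, st5, st6}.
States satisfying AG (ready → AF (running → io)): {st0, st1, st2, st3, st4, st5, st6}.
Every state reachable from st0 satisfies ready → AF (running → io).
st0 ∈ Sat(AG (ready → AF (running → io))).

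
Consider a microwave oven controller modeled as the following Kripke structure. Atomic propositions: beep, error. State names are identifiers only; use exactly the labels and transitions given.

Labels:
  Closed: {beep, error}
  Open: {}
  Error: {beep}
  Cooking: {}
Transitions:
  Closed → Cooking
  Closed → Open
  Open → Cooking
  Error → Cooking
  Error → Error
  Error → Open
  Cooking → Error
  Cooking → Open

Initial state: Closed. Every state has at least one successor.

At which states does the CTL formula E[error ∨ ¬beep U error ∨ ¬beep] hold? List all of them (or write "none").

States satisfying error ∨ ¬beep: {Closed, Open, Cooking}.
States satisfying E[error ∨ ¬beep U error ∨ ¬beep]: {Closed, Open, Cooking}.

{Closed, Open, Cooking}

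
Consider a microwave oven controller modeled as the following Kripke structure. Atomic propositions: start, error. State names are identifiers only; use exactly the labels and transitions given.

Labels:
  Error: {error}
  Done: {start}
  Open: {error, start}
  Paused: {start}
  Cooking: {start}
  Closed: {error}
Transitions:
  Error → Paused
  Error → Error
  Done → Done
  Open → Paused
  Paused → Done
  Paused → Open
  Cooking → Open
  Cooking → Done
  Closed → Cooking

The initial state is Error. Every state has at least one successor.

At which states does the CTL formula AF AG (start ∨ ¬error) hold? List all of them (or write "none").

States satisfying AG (start ∨ ¬error): {Done, Open, Paused, Cooking}.
States satisfying AF AG (start ∨ ¬error): {Done, Open, Paused, Cooking, Closed}.

{Done, Open, Paused, Cooking, Closed}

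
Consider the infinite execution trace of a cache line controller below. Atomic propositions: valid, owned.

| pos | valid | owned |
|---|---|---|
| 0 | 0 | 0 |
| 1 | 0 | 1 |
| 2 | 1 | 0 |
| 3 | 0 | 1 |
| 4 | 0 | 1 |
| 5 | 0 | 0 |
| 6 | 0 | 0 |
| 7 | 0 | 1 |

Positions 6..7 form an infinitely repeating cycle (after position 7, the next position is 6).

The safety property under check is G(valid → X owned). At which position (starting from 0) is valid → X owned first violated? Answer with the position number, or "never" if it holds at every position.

never

valid → X owned holds at every position 0..7, and those are all the positions the trace ever visits, so the invariant G(valid → X owned) is never violated.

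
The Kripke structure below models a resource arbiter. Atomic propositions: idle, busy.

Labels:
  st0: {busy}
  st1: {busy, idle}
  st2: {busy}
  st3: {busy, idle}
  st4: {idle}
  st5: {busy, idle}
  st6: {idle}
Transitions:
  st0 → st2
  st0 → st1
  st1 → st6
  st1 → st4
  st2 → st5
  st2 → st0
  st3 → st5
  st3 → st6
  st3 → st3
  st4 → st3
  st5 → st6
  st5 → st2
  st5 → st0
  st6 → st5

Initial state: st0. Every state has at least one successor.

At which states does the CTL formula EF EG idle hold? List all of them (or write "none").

States satisfying EG idle: {st1, st3, st4, st5, st6}.
States satisfying EF EG idle: {st0, st1, st2, st3, st4, st5, st6}.

{st0, st1, st2, st3, st4, st5, st6}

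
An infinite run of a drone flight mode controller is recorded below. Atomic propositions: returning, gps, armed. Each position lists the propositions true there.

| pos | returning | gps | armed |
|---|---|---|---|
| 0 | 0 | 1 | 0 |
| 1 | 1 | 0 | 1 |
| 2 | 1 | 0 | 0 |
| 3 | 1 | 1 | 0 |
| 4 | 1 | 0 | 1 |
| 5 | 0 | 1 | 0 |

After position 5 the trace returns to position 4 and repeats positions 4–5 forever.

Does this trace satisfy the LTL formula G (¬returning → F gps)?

Holds

¬returning → F gps holds at every position 0..5, and those are all positions ever visited, so G (¬returning → F gps) holds.
Positions where ¬returning holds: 0, 5.
Check F gps at each: 0→ok, 5→ok.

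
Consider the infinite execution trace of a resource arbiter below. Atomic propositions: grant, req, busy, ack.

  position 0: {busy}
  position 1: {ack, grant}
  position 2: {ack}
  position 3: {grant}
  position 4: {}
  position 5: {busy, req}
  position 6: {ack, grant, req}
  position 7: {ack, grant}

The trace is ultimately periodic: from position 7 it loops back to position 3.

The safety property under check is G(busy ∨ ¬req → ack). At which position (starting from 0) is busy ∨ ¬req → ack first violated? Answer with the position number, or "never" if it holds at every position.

0

At position 0 the labels are {busy}, so busy ∨ ¬req → ack is false there. This is the first violation.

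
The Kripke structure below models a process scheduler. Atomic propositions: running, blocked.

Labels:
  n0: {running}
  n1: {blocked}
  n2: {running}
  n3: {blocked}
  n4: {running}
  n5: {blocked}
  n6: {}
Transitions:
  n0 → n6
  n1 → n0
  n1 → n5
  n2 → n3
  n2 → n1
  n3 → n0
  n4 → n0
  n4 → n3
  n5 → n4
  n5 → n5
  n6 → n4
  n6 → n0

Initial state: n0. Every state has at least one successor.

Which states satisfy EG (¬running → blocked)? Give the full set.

{n1, n2, n5}

States satisfying ¬running → blocked: {n0, n1, n2, n3, n4, n5}.
States satisfying EG (¬running → blocked): {n1, n2, n5}.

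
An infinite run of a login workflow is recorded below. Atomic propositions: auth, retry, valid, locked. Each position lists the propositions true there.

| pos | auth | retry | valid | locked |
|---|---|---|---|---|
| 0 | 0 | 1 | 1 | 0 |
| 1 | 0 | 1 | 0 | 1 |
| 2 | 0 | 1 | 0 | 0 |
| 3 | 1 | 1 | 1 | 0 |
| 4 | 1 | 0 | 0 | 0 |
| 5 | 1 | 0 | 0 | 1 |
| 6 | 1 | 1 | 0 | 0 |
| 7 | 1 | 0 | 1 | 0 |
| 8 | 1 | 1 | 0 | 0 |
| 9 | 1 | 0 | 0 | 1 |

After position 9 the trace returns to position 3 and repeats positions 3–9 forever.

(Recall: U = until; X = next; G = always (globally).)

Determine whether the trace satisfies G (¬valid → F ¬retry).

Holds

¬valid → F ¬retry holds at every position 0..9, and those are all positions ever visited, so G (¬valid → F ¬retry) holds.
Positions where ¬valid holds: 1, 2, 4, 5, 6, 8, 9.
Check F ¬retry at each: 1→ok, 2→ok, 4→ok, 5→ok, 6→ok, 8→ok, 9→ok.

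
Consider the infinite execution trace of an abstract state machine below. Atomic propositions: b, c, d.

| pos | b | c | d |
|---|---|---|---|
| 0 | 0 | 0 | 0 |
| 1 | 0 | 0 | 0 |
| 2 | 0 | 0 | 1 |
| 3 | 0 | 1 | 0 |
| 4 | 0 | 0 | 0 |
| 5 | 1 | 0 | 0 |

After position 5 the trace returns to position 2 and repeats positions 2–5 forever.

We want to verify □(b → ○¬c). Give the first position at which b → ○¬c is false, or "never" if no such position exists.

b → ○¬c holds at every position 0..5, and those are all the positions the trace ever visits, so the invariant □(b → ○¬c) is never violated.

never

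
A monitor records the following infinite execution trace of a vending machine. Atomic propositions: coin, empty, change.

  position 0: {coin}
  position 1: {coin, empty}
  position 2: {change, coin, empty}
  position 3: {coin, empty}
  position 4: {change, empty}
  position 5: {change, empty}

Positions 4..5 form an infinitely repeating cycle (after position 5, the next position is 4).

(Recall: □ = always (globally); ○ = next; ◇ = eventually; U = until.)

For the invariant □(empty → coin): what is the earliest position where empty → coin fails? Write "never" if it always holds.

Check empty → coin at each position in order: 0 ✓, 1 ✓, 2 ✓, 3 ✓.
At position 4 the labels are {change, empty}, so empty → coin is false there. This is the first violation.

4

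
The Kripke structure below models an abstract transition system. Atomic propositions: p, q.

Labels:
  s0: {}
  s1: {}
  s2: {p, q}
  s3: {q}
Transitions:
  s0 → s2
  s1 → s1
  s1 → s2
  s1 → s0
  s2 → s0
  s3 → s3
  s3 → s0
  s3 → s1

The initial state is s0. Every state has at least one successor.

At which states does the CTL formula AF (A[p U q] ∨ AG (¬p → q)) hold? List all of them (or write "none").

States satisfying A[p U q] ∨ AG (¬p → q): {s2, s3}.
States satisfying AF (A[p U q] ∨ AG (¬p → q)): {s0, s2, s3}.

{s0, s2, s3}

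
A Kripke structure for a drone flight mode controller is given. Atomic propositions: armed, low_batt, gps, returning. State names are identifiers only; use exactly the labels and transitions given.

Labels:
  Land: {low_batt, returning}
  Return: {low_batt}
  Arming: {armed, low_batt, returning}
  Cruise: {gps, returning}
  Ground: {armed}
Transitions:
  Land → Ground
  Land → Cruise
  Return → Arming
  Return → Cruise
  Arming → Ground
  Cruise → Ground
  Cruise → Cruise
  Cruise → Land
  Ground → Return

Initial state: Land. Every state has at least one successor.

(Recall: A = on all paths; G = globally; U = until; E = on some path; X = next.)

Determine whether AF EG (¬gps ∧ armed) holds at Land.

States satisfying EG (¬gps ∧ armed): ∅.
States satisfying AF EG (¬gps ∧ armed): ∅.
There is a path from Land along which EG (¬gps ∧ armed) never holds.
Land ∉ Sat(AF EG (¬gps ∧ armed)).

Does not hold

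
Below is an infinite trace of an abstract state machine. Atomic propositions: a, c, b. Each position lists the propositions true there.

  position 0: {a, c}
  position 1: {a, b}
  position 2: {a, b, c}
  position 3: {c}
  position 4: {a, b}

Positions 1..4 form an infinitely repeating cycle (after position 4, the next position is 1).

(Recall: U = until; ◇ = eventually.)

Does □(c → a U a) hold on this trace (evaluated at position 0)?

c → a U a must hold at every position from 0 onward. It fails at position 3, so □(c → a U a) is false.
Positions where c holds: 0, 2, 3.
Check a U a at each: 0→ok, 2→ok, 3→fails.

Does not hold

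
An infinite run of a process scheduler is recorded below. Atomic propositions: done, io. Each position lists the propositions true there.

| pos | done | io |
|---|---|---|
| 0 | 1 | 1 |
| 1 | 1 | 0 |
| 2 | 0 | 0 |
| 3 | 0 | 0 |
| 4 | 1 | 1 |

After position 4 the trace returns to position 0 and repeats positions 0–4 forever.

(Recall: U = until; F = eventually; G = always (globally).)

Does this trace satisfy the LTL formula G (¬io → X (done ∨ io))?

¬io → X (done ∨ io) must hold at every position from 0 onward. It fails at position 1, so G (¬io → X (done ∨ io)) is false.
Positions where ¬io holds: 1, 2, 3.
Check X (done ∨ io) at each: 1→fails, 2→fails, 3→ok.

Violated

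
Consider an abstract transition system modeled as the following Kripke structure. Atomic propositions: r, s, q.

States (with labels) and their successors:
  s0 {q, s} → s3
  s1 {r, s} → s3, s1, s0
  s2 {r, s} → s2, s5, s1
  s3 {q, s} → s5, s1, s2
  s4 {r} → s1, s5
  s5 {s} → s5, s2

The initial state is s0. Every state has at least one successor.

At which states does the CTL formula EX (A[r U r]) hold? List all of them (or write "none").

{s1, s2, s3, s4, s5}

States satisfying A[r U r]: {s1, s2, s4}.
States satisfying EX (A[r U r]): {s1, s2, s3, s4, s5}.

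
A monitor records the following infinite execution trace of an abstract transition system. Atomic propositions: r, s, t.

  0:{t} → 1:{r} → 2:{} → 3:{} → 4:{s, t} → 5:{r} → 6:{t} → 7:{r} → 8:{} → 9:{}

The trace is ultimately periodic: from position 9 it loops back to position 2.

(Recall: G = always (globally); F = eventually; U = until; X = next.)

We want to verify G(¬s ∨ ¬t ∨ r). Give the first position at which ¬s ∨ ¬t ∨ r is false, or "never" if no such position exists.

4

Check ¬s ∨ ¬t ∨ r at each position in order: 0 ✓, 1 ✓, 2 ✓, 3 ✓.
At position 4 the labels are {s, t}, so ¬s ∨ ¬t ∨ r is false there. This is the first violation.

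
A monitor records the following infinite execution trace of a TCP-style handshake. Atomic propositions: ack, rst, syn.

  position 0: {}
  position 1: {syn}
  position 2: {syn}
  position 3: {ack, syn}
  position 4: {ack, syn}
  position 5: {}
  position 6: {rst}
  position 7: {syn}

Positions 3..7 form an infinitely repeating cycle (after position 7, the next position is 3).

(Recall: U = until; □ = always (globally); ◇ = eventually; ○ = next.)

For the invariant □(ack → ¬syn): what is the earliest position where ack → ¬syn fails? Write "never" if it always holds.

3

Check ack → ¬syn at each position in order: 0 ✓, 1 ✓, 2 ✓.
At position 3 the labels are {ack, syn}, so ack → ¬syn is false there. This is the first violation.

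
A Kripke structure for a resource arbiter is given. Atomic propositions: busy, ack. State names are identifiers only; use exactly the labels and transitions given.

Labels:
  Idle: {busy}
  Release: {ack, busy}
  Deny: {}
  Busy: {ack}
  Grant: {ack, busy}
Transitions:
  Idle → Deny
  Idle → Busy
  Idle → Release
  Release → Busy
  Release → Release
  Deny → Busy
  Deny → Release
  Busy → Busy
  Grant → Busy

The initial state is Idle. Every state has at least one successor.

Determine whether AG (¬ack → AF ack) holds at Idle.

Holds

States satisfying ¬ack → AF ack: {Idle, Release, Deny, Busy, Grant}.
States satisfying AG (¬ack → AF ack): {Idle, Release, Deny, Busy, Grant}.
Every state reachable from Idle satisfies ¬ack → AF ack.
Idle ∈ Sat(AG (¬ack → AF ack)).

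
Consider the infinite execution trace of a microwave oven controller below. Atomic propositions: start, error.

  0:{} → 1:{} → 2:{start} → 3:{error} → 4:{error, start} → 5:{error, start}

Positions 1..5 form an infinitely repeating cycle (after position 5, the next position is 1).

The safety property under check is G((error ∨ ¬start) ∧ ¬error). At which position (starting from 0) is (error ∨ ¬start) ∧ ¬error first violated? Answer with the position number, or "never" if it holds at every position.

2

Check (error ∨ ¬start) ∧ ¬error at each position in order: 0 ✓, 1 ✓.
At position 2 the labels are {start}, so (error ∨ ¬start) ∧ ¬error is false there. This is the first violation.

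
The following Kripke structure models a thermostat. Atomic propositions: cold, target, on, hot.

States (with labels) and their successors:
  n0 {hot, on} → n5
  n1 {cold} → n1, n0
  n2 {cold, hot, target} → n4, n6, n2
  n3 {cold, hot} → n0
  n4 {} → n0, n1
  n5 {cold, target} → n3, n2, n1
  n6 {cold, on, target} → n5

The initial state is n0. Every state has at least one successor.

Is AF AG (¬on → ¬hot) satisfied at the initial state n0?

States satisfying AG (¬on → ¬hot): ∅.
States satisfying AF AG (¬on → ¬hot): ∅.
There is a path from n0 along which AG (¬on → ¬hot) never holds.
n0 ∉ Sat(AF AG (¬on → ¬hot)).

Does not hold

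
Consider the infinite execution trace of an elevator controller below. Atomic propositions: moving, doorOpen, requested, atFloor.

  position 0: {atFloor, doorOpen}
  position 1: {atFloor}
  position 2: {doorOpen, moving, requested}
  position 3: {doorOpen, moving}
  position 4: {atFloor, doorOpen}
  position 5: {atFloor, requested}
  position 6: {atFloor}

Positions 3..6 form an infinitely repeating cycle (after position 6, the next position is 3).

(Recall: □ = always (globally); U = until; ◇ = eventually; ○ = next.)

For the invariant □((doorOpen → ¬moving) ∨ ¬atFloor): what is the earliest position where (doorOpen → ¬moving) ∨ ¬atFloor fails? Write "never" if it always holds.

never

(doorOpen → ¬moving) ∨ ¬atFloor holds at every position 0..6, and those are all the positions the trace ever visits, so the invariant □((doorOpen → ¬moving) ∨ ¬atFloor) is never violated.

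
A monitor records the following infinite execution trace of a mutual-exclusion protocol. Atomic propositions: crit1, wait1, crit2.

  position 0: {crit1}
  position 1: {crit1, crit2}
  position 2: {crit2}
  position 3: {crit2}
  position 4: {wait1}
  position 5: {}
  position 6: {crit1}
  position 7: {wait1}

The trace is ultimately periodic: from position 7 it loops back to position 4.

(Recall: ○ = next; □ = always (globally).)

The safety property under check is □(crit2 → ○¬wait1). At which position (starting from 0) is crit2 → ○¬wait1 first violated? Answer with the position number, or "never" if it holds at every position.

Check crit2 → ○¬wait1 at each position in order: 0 ✓, 1 ✓, 2 ✓.
At position 3 the labels are {crit2} and the next position 4 has {wait1}, so crit2 → ○¬wait1 is false there. This is the first violation.

3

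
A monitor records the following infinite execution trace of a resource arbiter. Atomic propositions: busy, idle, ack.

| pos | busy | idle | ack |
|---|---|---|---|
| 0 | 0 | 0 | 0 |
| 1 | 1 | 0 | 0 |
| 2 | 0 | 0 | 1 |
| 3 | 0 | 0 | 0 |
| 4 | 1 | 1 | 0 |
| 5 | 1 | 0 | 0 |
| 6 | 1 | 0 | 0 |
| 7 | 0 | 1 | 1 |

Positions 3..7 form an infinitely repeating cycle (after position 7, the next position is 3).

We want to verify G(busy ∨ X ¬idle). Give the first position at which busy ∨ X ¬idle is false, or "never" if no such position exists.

Check busy ∨ X ¬idle at each position in order: 0 ✓, 1 ✓, 2 ✓.
At position 3 the labels are {} and the next position 4 has {busy, idle}, so busy ∨ X ¬idle is false there. This is the first violation.

3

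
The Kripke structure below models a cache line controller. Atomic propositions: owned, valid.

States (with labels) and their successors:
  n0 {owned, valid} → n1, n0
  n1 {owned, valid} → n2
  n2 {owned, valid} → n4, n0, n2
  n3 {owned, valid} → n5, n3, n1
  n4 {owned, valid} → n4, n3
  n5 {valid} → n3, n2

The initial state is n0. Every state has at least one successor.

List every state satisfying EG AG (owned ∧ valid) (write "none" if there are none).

States satisfying AG (owned ∧ valid): ∅.
States satisfying EG AG (owned ∧ valid): ∅.

none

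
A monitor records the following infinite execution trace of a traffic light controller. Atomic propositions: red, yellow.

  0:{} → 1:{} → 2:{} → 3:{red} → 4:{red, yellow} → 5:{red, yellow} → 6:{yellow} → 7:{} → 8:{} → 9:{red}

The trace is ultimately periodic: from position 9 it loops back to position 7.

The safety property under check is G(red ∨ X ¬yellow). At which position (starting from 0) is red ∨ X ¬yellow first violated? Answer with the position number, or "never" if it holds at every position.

red ∨ X ¬yellow holds at every position 0..9, and those are all the positions the trace ever visits, so the invariant G(red ∨ X ¬yellow) is never violated.

never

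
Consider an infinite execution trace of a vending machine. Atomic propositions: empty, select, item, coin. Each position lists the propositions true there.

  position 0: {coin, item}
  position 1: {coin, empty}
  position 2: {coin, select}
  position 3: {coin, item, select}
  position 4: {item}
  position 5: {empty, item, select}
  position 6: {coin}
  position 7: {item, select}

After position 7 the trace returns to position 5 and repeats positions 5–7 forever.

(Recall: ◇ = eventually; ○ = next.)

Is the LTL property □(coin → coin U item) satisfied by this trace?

Satisfied

coin → coin U item holds at every position 0..7, and those are all positions ever visited, so □(coin → coin U item) holds.
Positions where coin holds: 0, 1, 2, 3, 6.
Check coin U item at each: 0→ok, 1→ok, 2→ok, 3→ok, 6→ok.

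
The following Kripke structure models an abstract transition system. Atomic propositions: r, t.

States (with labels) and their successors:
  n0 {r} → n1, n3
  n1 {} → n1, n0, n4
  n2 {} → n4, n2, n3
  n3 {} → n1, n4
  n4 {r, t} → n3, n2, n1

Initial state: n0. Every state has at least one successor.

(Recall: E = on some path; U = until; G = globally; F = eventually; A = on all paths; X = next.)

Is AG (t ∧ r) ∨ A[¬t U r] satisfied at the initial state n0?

States satisfying t ∧ r: {n4}.
States satisfying AG (t ∧ r): ∅.
States satisfying ¬t: {n0, n1, n2, n3}.
States satisfying r: {n0, n4}.
States satisfying A[¬t U r]: {n0, n4}.
States satisfying AG (t ∧ r) ∨ A[¬t U r]: {n0, n4}.
n0 ∈ Sat(AG (t ∧ r) ∨ A[¬t U r]).

Satisfied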